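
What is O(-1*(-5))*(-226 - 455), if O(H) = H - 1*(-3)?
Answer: -5448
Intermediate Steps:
O(H) = 3 + H (O(H) = H + 3 = 3 + H)
O(-1*(-5))*(-226 - 455) = (3 - 1*(-5))*(-226 - 455) = (3 + 5)*(-681) = 8*(-681) = -5448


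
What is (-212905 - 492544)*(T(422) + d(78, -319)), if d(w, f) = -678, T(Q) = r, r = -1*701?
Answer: 972814171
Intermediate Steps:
r = -701
T(Q) = -701
(-212905 - 492544)*(T(422) + d(78, -319)) = (-212905 - 492544)*(-701 - 678) = -705449*(-1379) = 972814171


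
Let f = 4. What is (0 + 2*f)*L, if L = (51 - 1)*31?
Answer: 12400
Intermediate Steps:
L = 1550 (L = 50*31 = 1550)
(0 + 2*f)*L = (0 + 2*4)*1550 = (0 + 8)*1550 = 8*1550 = 12400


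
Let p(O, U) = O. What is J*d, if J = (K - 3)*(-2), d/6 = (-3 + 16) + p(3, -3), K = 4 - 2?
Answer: 192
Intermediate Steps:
K = 2
d = 96 (d = 6*((-3 + 16) + 3) = 6*(13 + 3) = 6*16 = 96)
J = 2 (J = (2 - 3)*(-2) = -1*(-2) = 2)
J*d = 2*96 = 192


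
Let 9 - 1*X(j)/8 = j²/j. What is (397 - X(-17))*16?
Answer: 3024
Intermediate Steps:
X(j) = 72 - 8*j (X(j) = 72 - 8*j²/j = 72 - 8*j)
(397 - X(-17))*16 = (397 - (72 - 8*(-17)))*16 = (397 - (72 + 136))*16 = (397 - 1*208)*16 = (397 - 208)*16 = 189*16 = 3024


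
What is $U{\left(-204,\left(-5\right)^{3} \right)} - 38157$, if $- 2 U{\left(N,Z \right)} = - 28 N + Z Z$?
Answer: $- \frac{97651}{2} \approx -48826.0$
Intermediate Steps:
$U{\left(N,Z \right)} = 14 N - \frac{Z^{2}}{2}$ ($U{\left(N,Z \right)} = - \frac{- 28 N + Z Z}{2} = - \frac{- 28 N + Z^{2}}{2} = - \frac{Z^{2} - 28 N}{2} = 14 N - \frac{Z^{2}}{2}$)
$U{\left(-204,\left(-5\right)^{3} \right)} - 38157 = \left(14 \left(-204\right) - \frac{\left(\left(-5\right)^{3}\right)^{2}}{2}\right) - 38157 = \left(-2856 - \frac{\left(-125\right)^{2}}{2}\right) - 38157 = \left(-2856 - \frac{15625}{2}\right) - 38157 = - \frac{21337}{2} - 38157 = - \frac{97651}{2}$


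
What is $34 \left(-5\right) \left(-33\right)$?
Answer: $5610$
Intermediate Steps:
$34 \left(-5\right) \left(-33\right) = \left(-170\right) \left(-33\right) = 5610$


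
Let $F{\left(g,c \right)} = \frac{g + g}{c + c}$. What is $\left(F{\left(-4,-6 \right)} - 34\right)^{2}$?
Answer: $\frac{10000}{9} \approx 1111.1$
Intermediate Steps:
$F{\left(g,c \right)} = \frac{g}{c}$ ($F{\left(g,c \right)} = \frac{2 g}{2 c} = 2 g \frac{1}{2 c} = \frac{g}{c}$)
$\left(F{\left(-4,-6 \right)} - 34\right)^{2} = \left(- \frac{4}{-6} - 34\right)^{2} = \left(\left(-4\right) \left(- \frac{1}{6}\right) - 34\right)^{2} = \left(\frac{2}{3} - 34\right)^{2} = \left(- \frac{100}{3}\right)^{2} = \frac{10000}{9}$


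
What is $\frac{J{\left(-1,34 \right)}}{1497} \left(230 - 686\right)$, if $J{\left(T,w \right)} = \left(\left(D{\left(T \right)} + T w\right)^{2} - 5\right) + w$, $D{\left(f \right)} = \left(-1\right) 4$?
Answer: $- \frac{223896}{499} \approx -448.69$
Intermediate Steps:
$D{\left(f \right)} = -4$
$J{\left(T,w \right)} = -5 + w + \left(-4 + T w\right)^{2}$ ($J{\left(T,w \right)} = \left(\left(-4 + T w\right)^{2} - 5\right) + w = \left(-5 + \left(-4 + T w\right)^{2}\right) + w = -5 + w + \left(-4 + T w\right)^{2}$)
$\frac{J{\left(-1,34 \right)}}{1497} \left(230 - 686\right) = \frac{-5 + 34 + \left(-4 - 34\right)^{2}}{1497} \left(230 - 686\right) = \left(-5 + 34 + \left(-4 - 34\right)^{2}\right) \frac{1}{1497} \left(-456\right) = \left(-5 + 34 + \left(-38\right)^{2}\right) \frac{1}{1497} \left(-456\right) = \left(-5 + 34 + 1444\right) \frac{1}{1497} \left(-456\right) = 1473 \cdot \frac{1}{1497} \left(-456\right) = \frac{491}{499} \left(-456\right) = - \frac{223896}{499}$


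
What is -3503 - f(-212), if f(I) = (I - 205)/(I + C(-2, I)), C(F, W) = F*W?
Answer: -742219/212 ≈ -3501.0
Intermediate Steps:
f(I) = -(-205 + I)/I (f(I) = (I - 205)/(I - 2*I) = (-205 + I)/((-I)) = (-205 + I)*(-1/I) = -(-205 + I)/I)
-3503 - f(-212) = -3503 - (205 - 1*(-212))/(-212) = -3503 - (-1)*(205 + 212)/212 = -3503 - (-1)*417/212 = -3503 - 1*(-417/212) = -3503 + 417/212 = -742219/212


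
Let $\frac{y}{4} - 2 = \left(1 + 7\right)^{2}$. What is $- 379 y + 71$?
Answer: $-99985$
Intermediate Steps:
$y = 264$ ($y = 8 + 4 \left(1 + 7\right)^{2} = 8 + 4 \cdot 8^{2} = 8 + 4 \cdot 64 = 8 + 256 = 264$)
$- 379 y + 71 = \left(-379\right) 264 + 71 = -100056 + 71 = -99985$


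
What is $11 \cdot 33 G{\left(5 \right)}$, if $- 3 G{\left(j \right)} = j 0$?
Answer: $0$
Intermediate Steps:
$G{\left(j \right)} = 0$ ($G{\left(j \right)} = - \frac{j 0}{3} = \left(- \frac{1}{3}\right) 0 = 0$)
$11 \cdot 33 G{\left(5 \right)} = 11 \cdot 33 \cdot 0 = 363 \cdot 0 = 0$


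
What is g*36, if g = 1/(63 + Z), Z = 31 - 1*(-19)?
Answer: 36/113 ≈ 0.31858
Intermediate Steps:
Z = 50 (Z = 31 + 19 = 50)
g = 1/113 (g = 1/(63 + 50) = 1/113 ≈ 0.0088496)
g*36 = (1/113)*36 = 36/113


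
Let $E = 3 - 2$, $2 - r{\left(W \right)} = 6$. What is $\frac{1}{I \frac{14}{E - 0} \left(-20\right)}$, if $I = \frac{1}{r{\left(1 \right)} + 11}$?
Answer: $- \frac{1}{40} \approx -0.025$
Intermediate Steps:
$r{\left(W \right)} = -4$ ($r{\left(W \right)} = 2 - 6 = -4$)
$E = 1$
$I = \frac{1}{7}$ ($I = \frac{1}{-4 + 11} = \frac{1}{7} \approx 0.14286$)
$\frac{1}{I \frac{14}{E - 0} \left(-20\right)} = \frac{1}{\frac{14 \frac{1}{1 - 0}}{7} \left(-20\right)} = \frac{1}{\frac{14 \frac{1}{1 + 0}}{7} \left(-20\right)} = \frac{1}{\frac{14 \cdot 1^{-1}}{7} \left(-20\right)} = \frac{1}{\frac{14 \cdot 1}{7} \left(-20\right)} = \frac{1}{\frac{1}{7} \cdot 14 \left(-20\right)} = \frac{1}{2 \left(-20\right)} = \frac{1}{-40} = - \frac{1}{40}$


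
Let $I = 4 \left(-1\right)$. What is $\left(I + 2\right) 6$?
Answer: $-12$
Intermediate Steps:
$I = -4$
$\left(I + 2\right) 6 = \left(-4 + 2\right) 6 = \left(-2\right) 6 = -12$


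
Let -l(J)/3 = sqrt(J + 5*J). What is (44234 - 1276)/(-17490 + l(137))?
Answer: -125222570/50982117 + 21479*sqrt(822)/50982117 ≈ -2.4441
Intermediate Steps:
l(J) = -3*sqrt(6)*sqrt(J) (l(J) = -3*sqrt(J + 5*J) = -3*sqrt(6)*sqrt(J))
(44234 - 1276)/(-17490 + l(137)) = (44234 - 1276)/(-17490 - 3*sqrt(6)*sqrt(137)) = 42958/(-17490 - 3*sqrt(822))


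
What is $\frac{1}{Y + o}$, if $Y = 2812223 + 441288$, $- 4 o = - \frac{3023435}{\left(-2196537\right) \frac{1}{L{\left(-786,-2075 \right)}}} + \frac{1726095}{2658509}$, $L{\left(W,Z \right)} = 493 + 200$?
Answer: $\frac{79449161678}{258469762252538143} \approx 3.0738 \cdot 10^{-7}$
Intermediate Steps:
$L{\left(W,Z \right)} = 693$
$o = - \frac{18959207613315}{79449161678}$ ($o = - \frac{- \frac{3023435}{\left(-2196537\right) \frac{1}{693}} + \frac{1726095}{2658509}}{4} = - \frac{- \frac{3023435}{\left(-2196537\right) \frac{1}{693}} + 1726095 \cdot \frac{1}{2658509}}{4} = - \frac{- \frac{3023435}{- \frac{104597}{33}} + \frac{246585}{379787}}{4} = - \frac{\left(-3023435\right) \left(- \frac{33}{104597}\right) + \frac{246585}{379787}}{4} = - \frac{\frac{99773355}{104597} + \frac{246585}{379787}}{4} = \left(- \frac{1}{4}\right) \frac{37918415226630}{39724580839} = - \frac{18959207613315}{79449161678} \approx -238.63$)
$Y = 3253511$
$\frac{1}{Y + o} = \frac{1}{3253511 - \frac{18959207613315}{79449161678}} = \frac{1}{\frac{258469762252538143}{79449161678}} = \frac{79449161678}{258469762252538143}$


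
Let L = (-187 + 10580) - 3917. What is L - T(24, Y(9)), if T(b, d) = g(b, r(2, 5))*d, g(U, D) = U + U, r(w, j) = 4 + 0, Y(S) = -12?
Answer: 7052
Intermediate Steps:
r(w, j) = 4
g(U, D) = 2*U
T(b, d) = 2*b*d (T(b, d) = (2*b)*d = 2*b*d)
L = 6476 (L = 10393 - 3917 = 6476)
L - T(24, Y(9)) = 6476 - 2*24*(-12) = 6476 - 1*(-576) = 6476 + 576 = 7052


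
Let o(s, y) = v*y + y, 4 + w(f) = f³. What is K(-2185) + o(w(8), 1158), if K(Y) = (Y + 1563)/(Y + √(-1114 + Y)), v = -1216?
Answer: -3360915791605/2388762 + 311*I*√3299/2388762 ≈ -1.407e+6 + 0.0074779*I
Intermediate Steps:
w(f) = -4 + f³
K(Y) = (1563 + Y)/(Y + √(-1114 + Y))
o(s, y) = -1215*y (o(s, y) = -1216*y + y = -1215*y)
K(-2185) + o(w(8), 1158) = (1563 - 2185)/(-2185 + √(-1114 - 2185)) - 1215*1158 = -622/(-2185 + √(-3299)) - 1406970 = -622/(-2185 + I*√3299) - 1406970 = -1406970 - 622/(-2185 + I*√3299)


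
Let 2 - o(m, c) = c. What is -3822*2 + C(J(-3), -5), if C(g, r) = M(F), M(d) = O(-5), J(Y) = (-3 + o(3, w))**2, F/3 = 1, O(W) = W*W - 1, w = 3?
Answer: -7620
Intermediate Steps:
O(W) = -1 + W**2 (O(W) = W**2 - 1 = -1 + W**2)
F = 3 (F = 3*1 = 3)
o(m, c) = 2 - c
J(Y) = 16 (J(Y) = (-3 + (2 - 1*3))**2 = (-3 + (2 - 3))**2 = (-3 - 1)**2 = (-4)**2 = 16)
M(d) = 24 (M(d) = -1 + (-5)**2 = -1 + 25 = 24)
C(g, r) = 24
-3822*2 + C(J(-3), -5) = -3822*2 + 24 = -147*52 + 24 = -7644 + 24 = -7620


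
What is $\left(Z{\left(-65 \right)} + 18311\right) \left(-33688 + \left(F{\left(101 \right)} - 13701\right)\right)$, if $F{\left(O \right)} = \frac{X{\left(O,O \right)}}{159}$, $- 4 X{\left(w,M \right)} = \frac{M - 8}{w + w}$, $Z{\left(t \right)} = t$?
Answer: $- \frac{18514093650741}{21412} \approx -8.6466 \cdot 10^{8}$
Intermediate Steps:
$X{\left(w,M \right)} = - \frac{-8 + M}{8 w}$ ($X{\left(w,M \right)} = - \frac{\left(M - 8\right) \frac{1}{w + w}}{4} = - \frac{\left(-8 + M\right) \frac{1}{2 w}}{4} = - \frac{\frac{1}{2} \frac{1}{w} \left(-8 + M\right)}{4} = - \frac{-8 + M}{8 w}$)
$F{\left(O \right)} = \frac{8 - O}{1272 O}$ ($F{\left(O \right)} = \frac{\frac{1}{8} \frac{1}{O} \left(8 - O\right)}{159} = \frac{8 - O}{8 O} \frac{1}{159} = \frac{8 - O}{1272 O}$)
$\left(Z{\left(-65 \right)} + 18311\right) \left(-33688 + \left(F{\left(101 \right)} - 13701\right)\right) = \left(-65 + 18311\right) \left(-33688 - \left(13701 - \frac{8 - 101}{1272 \cdot 101}\right)\right) = 18246 \left(-33688 - \left(13701 - \frac{8 - 101}{128472}\right)\right) = 18246 \left(-33688 - \left(13701 - - \frac{31}{42824}\right)\right) = 18246 \left(-33688 - \frac{586731655}{42824}\right) = 18246 \left(- \frac{2029386567}{42824}\right) = - \frac{18514093650741}{21412}$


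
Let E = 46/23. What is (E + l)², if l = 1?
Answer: 9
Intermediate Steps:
E = 2 (E = 46*(1/23) = 2)
(E + l)² = (2 + 1)² = 3² = 9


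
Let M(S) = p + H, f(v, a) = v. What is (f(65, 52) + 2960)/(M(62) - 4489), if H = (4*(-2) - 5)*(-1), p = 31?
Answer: -605/889 ≈ -0.68054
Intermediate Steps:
H = 13 (H = (-8 - 5)*(-1) = -13*(-1) = 13)
M(S) = 44 (M(S) = 31 + 13 = 44)
(f(65, 52) + 2960)/(M(62) - 4489) = (65 + 2960)/(44 - 4489) = 3025/(-4445) = 3025*(-1/4445) = -605/889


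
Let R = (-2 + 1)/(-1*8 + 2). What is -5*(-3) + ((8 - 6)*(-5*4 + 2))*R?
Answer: 9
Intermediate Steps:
R = ⅙ (R = -1/(-8 + 2) = -1/(-6) = -1*(-⅙) = ⅙ ≈ 0.16667)
-5*(-3) + ((8 - 6)*(-5*4 + 2))*R = -5*(-3) + ((8 - 6)*(-5*4 + 2))*(⅙) = 15 + (2*(-20 + 2))*(⅙) = 15 + (2*(-18))*(⅙) = 15 - 36*⅙ = 15 - 6 = 9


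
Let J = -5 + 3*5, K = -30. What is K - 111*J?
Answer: -1140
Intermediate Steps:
J = 10 (J = -5 + 15 = 10)
K - 111*J = -30 - 111*10 = -30 - 1110 = -1140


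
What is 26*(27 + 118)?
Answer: 3770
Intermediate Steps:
26*(27 + 118) = 26*145 = 3770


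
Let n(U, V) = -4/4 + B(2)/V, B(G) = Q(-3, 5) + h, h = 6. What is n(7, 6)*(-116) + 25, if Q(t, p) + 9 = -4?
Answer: 829/3 ≈ 276.33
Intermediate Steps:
Q(t, p) = -13 (Q(t, p) = -9 - 4 = -13)
B(G) = -7 (B(G) = -13 + 6 = -7)
n(U, V) = -1 - 7/V (n(U, V) = -4/4 - 7/V = -4*¼ - 7/V = -1 - 7/V)
n(7, 6)*(-116) + 25 = ((-7 - 1*6)/6)*(-116) + 25 = ((-7 - 6)/6)*(-116) + 25 = ((⅙)*(-13))*(-116) + 25 = -13/6*(-116) + 25 = 754/3 + 25 = 829/3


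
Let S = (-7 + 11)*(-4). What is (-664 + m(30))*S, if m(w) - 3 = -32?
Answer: 11088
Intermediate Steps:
S = -16 (S = 4*(-4) = -16)
m(w) = -29 (m(w) = 3 - 32 = -29)
(-664 + m(30))*S = (-664 - 29)*(-16) = -693*(-16) = 11088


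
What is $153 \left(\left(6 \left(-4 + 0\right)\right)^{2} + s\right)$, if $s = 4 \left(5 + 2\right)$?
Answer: $92412$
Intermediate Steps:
$s = 28$ ($s = 4 \cdot 7 = 28$)
$153 \left(\left(6 \left(-4 + 0\right)\right)^{2} + s\right) = 153 \left(\left(6 \left(-4 + 0\right)\right)^{2} + 28\right) = 153 \left(\left(6 \left(-4\right)\right)^{2} + 28\right) = 153 \left(\left(-24\right)^{2} + 28\right) = 153 \left(576 + 28\right) = 153 \cdot 604 = 92412$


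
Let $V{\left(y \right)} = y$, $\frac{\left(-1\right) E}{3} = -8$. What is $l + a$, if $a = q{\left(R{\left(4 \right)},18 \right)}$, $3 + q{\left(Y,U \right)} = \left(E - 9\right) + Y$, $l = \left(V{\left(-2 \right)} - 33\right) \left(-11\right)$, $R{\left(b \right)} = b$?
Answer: $401$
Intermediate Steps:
$E = 24$ ($E = \left(-3\right) \left(-8\right) = 24$)
$l = 385$ ($l = \left(-2 - 33\right) \left(-11\right) = \left(-35\right) \left(-11\right) = 385$)
$q{\left(Y,U \right)} = 12 + Y$ ($q{\left(Y,U \right)} = -3 + \left(\left(24 - 9\right) + Y\right) = -3 + \left(15 + Y\right) = 12 + Y$)
$a = 16$ ($a = 12 + 4 = 16$)
$l + a = 385 + 16 = 401$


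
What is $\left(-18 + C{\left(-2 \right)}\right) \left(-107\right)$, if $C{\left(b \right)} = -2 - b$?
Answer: $1926$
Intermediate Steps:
$\left(-18 + C{\left(-2 \right)}\right) \left(-107\right) = \left(-18 - 0\right) \left(-107\right) = \left(-18 + \left(-2 + 2\right)\right) \left(-107\right) = \left(-18 + 0\right) \left(-107\right) = \left(-18\right) \left(-107\right) = 1926$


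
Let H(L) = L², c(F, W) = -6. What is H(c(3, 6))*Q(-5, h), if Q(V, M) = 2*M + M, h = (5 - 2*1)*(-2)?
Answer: -648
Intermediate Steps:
h = -6 (h = (5 - 2)*(-2) = 3*(-2) = -6)
Q(V, M) = 3*M
H(c(3, 6))*Q(-5, h) = (-6)²*(3*(-6)) = 36*(-18) = -648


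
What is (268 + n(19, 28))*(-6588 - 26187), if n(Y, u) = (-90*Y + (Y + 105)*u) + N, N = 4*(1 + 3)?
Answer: -67057650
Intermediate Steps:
N = 16 (N = 4*4 = 16)
n(Y, u) = 16 - 90*Y + u*(105 + Y) (n(Y, u) = (-90*Y + (Y + 105)*u) + 16 = (-90*Y + (105 + Y)*u) + 16 = (-90*Y + u*(105 + Y)) + 16 = 16 - 90*Y + u*(105 + Y))
(268 + n(19, 28))*(-6588 - 26187) = (268 + (16 - 90*19 + 105*28 + 19*28))*(-6588 - 26187) = (268 + (16 - 1710 + 2940 + 532))*(-32775) = (268 + 1778)*(-32775) = 2046*(-32775) = -67057650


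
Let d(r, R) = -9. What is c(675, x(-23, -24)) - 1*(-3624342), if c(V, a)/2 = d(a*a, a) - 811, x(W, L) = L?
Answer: 3622702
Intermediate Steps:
c(V, a) = -1640 (c(V, a) = 2*(-9 - 811) = 2*(-820) = -1640)
c(675, x(-23, -24)) - 1*(-3624342) = -1640 - 1*(-3624342) = -1640 + 3624342 = 3622702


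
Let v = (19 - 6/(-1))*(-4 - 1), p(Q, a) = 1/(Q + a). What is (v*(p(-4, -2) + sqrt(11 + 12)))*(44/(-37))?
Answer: -2750/111 + 5500*sqrt(23)/37 ≈ 688.12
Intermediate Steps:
v = -125 (v = (19 - 6*(-1))*(-5) = (19 + 6)*(-5) = 25*(-5) = -125)
(v*(p(-4, -2) + sqrt(11 + 12)))*(44/(-37)) = (-125*(1/(-4 - 2) + sqrt(11 + 12)))*(44/(-37)) = (-125*(1/(-6) + sqrt(23)))*(44*(-1/37)) = -125*(-1/6 + sqrt(23))*(-44/37) = (125/6 - 125*sqrt(23))*(-44/37) = -2750/111 + 5500*sqrt(23)/37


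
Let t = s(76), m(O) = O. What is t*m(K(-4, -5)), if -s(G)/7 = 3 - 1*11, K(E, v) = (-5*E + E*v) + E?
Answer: 2016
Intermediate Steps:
K(E, v) = -4*E + E*v
s(G) = 56 (s(G) = -7*(3 - 1*11) = -7*(3 - 11) = -7*(-8) = 56)
t = 56
t*m(K(-4, -5)) = 56*(-4*(-4 - 5)) = 56*(-4*(-9)) = 56*36 = 2016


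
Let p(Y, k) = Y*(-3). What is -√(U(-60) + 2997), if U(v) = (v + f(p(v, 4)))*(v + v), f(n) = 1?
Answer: -√10077 ≈ -100.38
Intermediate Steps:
p(Y, k) = -3*Y
U(v) = 2*v*(1 + v) (U(v) = (v + 1)*(v + v) = (1 + v)*(2*v) = 2*v*(1 + v))
-√(U(-60) + 2997) = -√(2*(-60)*(1 - 60) + 2997) = -√(2*(-60)*(-59) + 2997) = -√(7080 + 2997) = -√10077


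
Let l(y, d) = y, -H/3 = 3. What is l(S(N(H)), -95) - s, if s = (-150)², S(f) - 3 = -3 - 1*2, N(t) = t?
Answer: -22502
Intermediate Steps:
H = -9 (H = -3*3 = -9)
S(f) = -2 (S(f) = 3 + (-3 - 1*2) = 3 + (-3 - 2) = 3 - 5 = -2)
s = 22500
l(S(N(H)), -95) - s = -2 - 1*22500 = -2 - 22500 = -22502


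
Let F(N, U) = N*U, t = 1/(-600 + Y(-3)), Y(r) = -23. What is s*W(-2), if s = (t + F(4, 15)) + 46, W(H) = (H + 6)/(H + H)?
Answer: -66037/623 ≈ -106.00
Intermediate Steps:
W(H) = (6 + H)/(2*H) (W(H) = (6 + H)/((2*H)) = (6 + H)*(1/(2*H)) = (6 + H)/(2*H))
t = -1/623 (t = 1/(-600 - 23) = 1/(-623) = -1/623 ≈ -0.0016051)
s = 66037/623 (s = (-1/623 + 4*15) + 46 = (-1/623 + 60) + 46 = 37379/623 + 46 = 66037/623 ≈ 106.00)
s*W(-2) = 66037*((½)*(6 - 2)/(-2))/623 = 66037*((½)*(-½)*4)/623 = (66037/623)*(-1) = -66037/623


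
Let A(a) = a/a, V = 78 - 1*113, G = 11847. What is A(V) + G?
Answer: 11848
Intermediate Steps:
V = -35 (V = 78 - 113 = -35)
A(a) = 1
A(V) + G = 1 + 11847 = 11848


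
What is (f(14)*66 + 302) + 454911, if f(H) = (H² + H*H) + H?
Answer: 482009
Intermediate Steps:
f(H) = H + 2*H² (f(H) = (H² + H²) + H = 2*H² + H = H + 2*H²)
(f(14)*66 + 302) + 454911 = ((14*(1 + 2*14))*66 + 302) + 454911 = ((14*(1 + 28))*66 + 302) + 454911 = ((14*29)*66 + 302) + 454911 = (406*66 + 302) + 454911 = (26796 + 302) + 454911 = 27098 + 454911 = 482009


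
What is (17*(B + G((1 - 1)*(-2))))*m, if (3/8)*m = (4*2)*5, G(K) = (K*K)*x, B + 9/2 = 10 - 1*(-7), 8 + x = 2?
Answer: 68000/3 ≈ 22667.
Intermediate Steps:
x = -6 (x = -8 + 2 = -6)
B = 25/2 (B = -9/2 + (10 - 1*(-7)) = -9/2 + (10 + 7) = -9/2 + 17 = 25/2 ≈ 12.500)
G(K) = -6*K**2 (G(K) = (K*K)*(-6) = K**2*(-6) = -6*K**2)
m = 320/3 (m = 8*((4*2)*5)/3 = 8*(8*5)/3 = (8/3)*40 = 320/3 ≈ 106.67)
(17*(B + G((1 - 1)*(-2))))*m = (17*(25/2 - 6*4*(1 - 1)**2))*(320/3) = (17*(25/2 - 6*(0*(-2))**2))*(320/3) = (17*(25/2 - 6*0**2))*(320/3) = (17*(25/2 - 6*0))*(320/3) = (17*(25/2 + 0))*(320/3) = (17*(25/2))*(320/3) = (425/2)*(320/3) = 68000/3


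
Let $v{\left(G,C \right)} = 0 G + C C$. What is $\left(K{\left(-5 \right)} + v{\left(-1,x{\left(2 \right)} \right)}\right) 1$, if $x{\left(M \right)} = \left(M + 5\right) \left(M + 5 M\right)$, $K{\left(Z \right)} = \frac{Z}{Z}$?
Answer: $7057$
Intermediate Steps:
$K{\left(Z \right)} = 1$
$x{\left(M \right)} = 6 M \left(5 + M\right)$ ($x{\left(M \right)} = \left(5 + M\right) 6 M = 6 M \left(5 + M\right)$)
$v{\left(G,C \right)} = C^{2}$ ($v{\left(G,C \right)} = 0 + C^{2} = C^{2}$)
$\left(K{\left(-5 \right)} + v{\left(-1,x{\left(2 \right)} \right)}\right) 1 = \left(1 + \left(6 \cdot 2 \left(5 + 2\right)\right)^{2}\right) 1 = \left(1 + \left(6 \cdot 2 \cdot 7\right)^{2}\right) 1 = \left(1 + 84^{2}\right) 1 = \left(1 + 7056\right) 1 = 7057 \cdot 1 = 7057$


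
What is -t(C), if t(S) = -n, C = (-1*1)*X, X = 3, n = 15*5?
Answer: 75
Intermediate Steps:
n = 75
C = -3 (C = -1*1*3 = -1*3 = -3)
t(S) = -75 (t(S) = -1*75 = -75)
-t(C) = -1*(-75) = 75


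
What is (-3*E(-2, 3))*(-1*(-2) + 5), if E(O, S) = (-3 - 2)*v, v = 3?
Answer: 315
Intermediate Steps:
E(O, S) = -15 (E(O, S) = (-3 - 2)*3 = -5*3 = -15)
(-3*E(-2, 3))*(-1*(-2) + 5) = (-3*(-15))*(-1*(-2) + 5) = 45*(2 + 5) = 45*7 = 315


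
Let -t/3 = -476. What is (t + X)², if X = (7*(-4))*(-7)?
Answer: 2637376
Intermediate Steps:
t = 1428 (t = -3*(-476) = 1428)
X = 196 (X = -28*(-7) = 196)
(t + X)² = (1428 + 196)² = 1624² = 2637376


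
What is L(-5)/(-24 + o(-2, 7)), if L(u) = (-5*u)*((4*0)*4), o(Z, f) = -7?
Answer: 0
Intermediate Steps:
L(u) = 0 (L(u) = (-5*u)*(0*4) = -5*u*0 = 0)
L(-5)/(-24 + o(-2, 7)) = 0/(-24 - 7) = 0/(-31) = 0*(-1/31) = 0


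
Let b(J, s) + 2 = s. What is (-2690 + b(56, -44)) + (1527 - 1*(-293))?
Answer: -916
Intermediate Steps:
b(J, s) = -2 + s
(-2690 + b(56, -44)) + (1527 - 1*(-293)) = (-2690 + (-2 - 44)) + (1527 - 1*(-293)) = (-2690 - 46) + (1527 + 293) = -2736 + 1820 = -916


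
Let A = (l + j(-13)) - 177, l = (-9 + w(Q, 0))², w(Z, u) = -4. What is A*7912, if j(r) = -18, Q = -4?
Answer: -205712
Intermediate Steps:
l = 169 (l = (-9 - 4)² = (-13)² = 169)
A = -26 (A = (169 - 18) - 177 = 151 - 177 = -26)
A*7912 = -26*7912 = -205712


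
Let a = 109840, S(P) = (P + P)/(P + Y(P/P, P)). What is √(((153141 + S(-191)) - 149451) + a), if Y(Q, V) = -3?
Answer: √1068222297/97 ≈ 336.95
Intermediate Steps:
S(P) = 2*P/(-3 + P) (S(P) = (P + P)/(P - 3) = (2*P)/(-3 + P) = 2*P/(-3 + P))
√(((153141 + S(-191)) - 149451) + a) = √(((153141 + 2*(-191)/(-3 - 191)) - 149451) + 109840) = √(((153141 + 2*(-191)/(-194)) - 149451) + 109840) = √(((153141 + 2*(-191)*(-1/194)) - 149451) + 109840) = √(((153141 + 191/97) - 149451) + 109840) = √((14854868/97 - 149451) + 109840) = √(358121/97 + 109840) = √(11012601/97) = √1068222297/97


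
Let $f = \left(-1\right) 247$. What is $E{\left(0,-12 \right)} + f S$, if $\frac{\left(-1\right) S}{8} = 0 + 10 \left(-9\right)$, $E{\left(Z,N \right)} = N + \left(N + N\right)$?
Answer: $-177876$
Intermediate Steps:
$E{\left(Z,N \right)} = 3 N$ ($E{\left(Z,N \right)} = N + 2 N = 3 N$)
$S = 720$ ($S = - 8 \left(0 + 10 \left(-9\right)\right) = - 8 \left(0 - 90\right) = \left(-8\right) \left(-90\right) = 720$)
$f = -247$
$E{\left(0,-12 \right)} + f S = 3 \left(-12\right) - 177840 = -36 - 177840 = -177876$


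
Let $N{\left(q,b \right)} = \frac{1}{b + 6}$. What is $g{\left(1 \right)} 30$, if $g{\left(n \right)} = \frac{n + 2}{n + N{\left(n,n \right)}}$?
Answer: $\frac{315}{4} \approx 78.75$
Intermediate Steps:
$N{\left(q,b \right)} = \frac{1}{6 + b}$
$g{\left(n \right)} = \frac{2 + n}{n + \frac{1}{6 + n}}$ ($g{\left(n \right)} = \frac{n + 2}{n + \frac{1}{6 + n}} = \frac{2 + n}{n + \frac{1}{6 + n}}$)
$g{\left(1 \right)} 30 = \frac{\left(2 + 1\right) \left(6 + 1\right)}{1 + 1 \left(6 + 1\right)} 30 = \frac{1}{1 + 1 \cdot 7} \cdot 3 \cdot 7 \cdot 30 = \frac{1}{1 + 7} \cdot 3 \cdot 7 \cdot 30 = \frac{1}{8} \cdot 3 \cdot 7 \cdot 30 = \frac{21}{8} \cdot 30 = \frac{315}{4}$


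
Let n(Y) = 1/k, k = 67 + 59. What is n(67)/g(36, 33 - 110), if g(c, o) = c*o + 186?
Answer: -1/325836 ≈ -3.0690e-6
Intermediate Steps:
g(c, o) = 186 + c*o
k = 126
n(Y) = 1/126
n(67)/g(36, 33 - 110) = 1/(126*(186 + 36*(33 - 110))) = 1/(126*(186 + 36*(-77))) = 1/(126*(186 - 2772)) = (1/126)/(-2586) = (1/126)*(-1/2586) = -1/325836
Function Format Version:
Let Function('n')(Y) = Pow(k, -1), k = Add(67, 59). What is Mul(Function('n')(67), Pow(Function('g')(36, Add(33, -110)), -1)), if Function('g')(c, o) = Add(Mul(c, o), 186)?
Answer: Rational(-1, 325836) ≈ -3.0690e-6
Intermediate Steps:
Function('g')(c, o) = Add(186, Mul(c, o))
k = 126
Function('n')(Y) = Rational(1, 126) (Function('n')(Y) = Pow(126, -1) = Rational(1, 126))
Mul(Function('n')(67), Pow(Function('g')(36, Add(33, -110)), -1)) = Mul(Rational(1, 126), Pow(Add(186, Mul(36, Add(33, -110))), -1)) = Mul(Rational(1, 126), Pow(Add(186, Mul(36, -77)), -1)) = Mul(Rational(1, 126), Pow(Add(186, -2772), -1)) = Mul(Rational(1, 126), Pow(-2586, -1)) = Mul(Rational(1, 126), Rational(-1, 2586)) = Rational(-1, 325836)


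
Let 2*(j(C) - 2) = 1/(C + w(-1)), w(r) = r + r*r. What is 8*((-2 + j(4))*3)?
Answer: 3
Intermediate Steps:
w(r) = r + r**2
j(C) = 2 + 1/(2*C) (j(C) = 2 + 1/(2*(C - (1 - 1))) = 2 + 1/(2*(C - 1*0)) = 2 + 1/(2*(C + 0)) = 2 + 1/(2*C))
8*((-2 + j(4))*3) = 8*((-2 + (2 + (1/2)/4))*3) = 8*((-2 + (2 + (1/2)*(1/4)))*3) = 8*((-2 + (2 + 1/8))*3) = 8*((-2 + 17/8)*3) = 8*((1/8)*3) = 8*(3/8) = 3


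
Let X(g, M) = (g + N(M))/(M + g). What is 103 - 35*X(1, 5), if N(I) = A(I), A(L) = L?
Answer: 68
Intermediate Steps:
N(I) = I
X(g, M) = 1 (X(g, M) = (g + M)/(M + g) = (M + g)/(M + g) = 1)
103 - 35*X(1, 5) = 103 - 35*1 = 103 - 35 = 68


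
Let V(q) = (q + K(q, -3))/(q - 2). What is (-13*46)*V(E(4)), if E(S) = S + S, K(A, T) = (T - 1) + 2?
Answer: -598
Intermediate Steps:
K(A, T) = 1 + T (K(A, T) = (-1 + T) + 2 = 1 + T)
E(S) = 2*S
V(q) = 1 (V(q) = (q + (1 - 3))/(q - 2) = (q - 2)/(-2 + q) = (-2 + q)/(-2 + q) = 1)
(-13*46)*V(E(4)) = -13*46*1 = -598*1 = -598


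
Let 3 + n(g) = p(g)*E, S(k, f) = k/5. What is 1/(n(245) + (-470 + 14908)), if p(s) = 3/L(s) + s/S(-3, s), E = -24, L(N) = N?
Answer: 245/5937503 ≈ 4.1263e-5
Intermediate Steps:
S(k, f) = k/5 (S(k, f) = k*(1/5) = k/5)
p(s) = 3/s - 5*s/3 (p(s) = 3/s + s/(((1/5)*(-3))) = 3/s + s/(-3/5) = 3/s + s*(-5/3) = 3/s - 5*s/3)
n(g) = -3 - 72/g + 40*g (n(g) = -3 + (3/g - 5*g/3)*(-24) = -3 + (-72/g + 40*g) = -3 - 72/g + 40*g)
1/(n(245) + (-470 + 14908)) = 1/((-3 - 72/245 + 40*245) + (-470 + 14908)) = 1/((-3 - 72*1/245 + 9800) + 14438) = 1/((-3 - 72/245 + 9800) + 14438) = 1/(2400193/245 + 14438) = 1/(5937503/245) = 245/5937503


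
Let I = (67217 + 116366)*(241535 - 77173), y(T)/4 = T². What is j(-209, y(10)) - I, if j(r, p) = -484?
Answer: -30174069530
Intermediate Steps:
y(T) = 4*T²
I = 30174069046 (I = 183583*164362 = 30174069046)
j(-209, y(10)) - I = -484 - 1*30174069046 = -484 - 30174069046 = -30174069530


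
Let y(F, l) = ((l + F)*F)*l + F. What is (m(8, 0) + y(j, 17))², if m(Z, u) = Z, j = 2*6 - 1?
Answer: 27615025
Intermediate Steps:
j = 11 (j = 12 - 1 = 11)
y(F, l) = F + F*l*(F + l) (y(F, l) = ((F + l)*F)*l + F = (F*(F + l))*l + F = F*l*(F + l) + F = F + F*l*(F + l))
(m(8, 0) + y(j, 17))² = (8 + 11*(1 + 17² + 11*17))² = (8 + 11*(1 + 289 + 187))² = (8 + 11*477)² = (8 + 5247)² = 5255² = 27615025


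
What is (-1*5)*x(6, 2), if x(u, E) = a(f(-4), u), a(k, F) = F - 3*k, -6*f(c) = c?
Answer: -20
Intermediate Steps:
f(c) = -c/6
x(u, E) = -2 + u (x(u, E) = u - (-1)*(-4)/2 = u - 3*⅔ = u - 2 = -2 + u)
(-1*5)*x(6, 2) = (-1*5)*(-2 + 6) = -5*4 = -20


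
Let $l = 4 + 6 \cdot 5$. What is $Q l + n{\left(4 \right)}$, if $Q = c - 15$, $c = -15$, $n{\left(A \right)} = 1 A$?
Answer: $-1016$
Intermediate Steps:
$l = 34$ ($l = 4 + 30 = 34$)
$n{\left(A \right)} = A$
$Q = -30$ ($Q = -15 - 15 = -30$)
$Q l + n{\left(4 \right)} = \left(-30\right) 34 + 4 = -1020 + 4 = -1016$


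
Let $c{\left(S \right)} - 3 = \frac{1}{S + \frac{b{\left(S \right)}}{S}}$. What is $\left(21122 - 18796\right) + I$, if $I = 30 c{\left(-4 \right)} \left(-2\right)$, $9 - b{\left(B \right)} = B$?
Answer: $\frac{62474}{29} \approx 2154.3$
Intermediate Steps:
$b{\left(B \right)} = 9 - B$
$c{\left(S \right)} = 3 + \frac{1}{S + \frac{9 - S}{S}}$
$I = - \frac{4980}{29}$ ($I = 30 \frac{27 - -8 + 3 \left(-4\right)^{2}}{9 + \left(-4\right)^{2} - -4} \left(-2\right) = 30 \frac{27 + 8 + 3 \cdot 16}{9 + 16 + 4} \left(-2\right) = 30 \frac{27 + 8 + 48}{29} \left(-2\right) = 30 \cdot \frac{1}{29} \cdot 83 \left(-2\right) = 30 \cdot \frac{83}{29} \left(-2\right) = \frac{2490}{29} \left(-2\right) = - \frac{4980}{29} \approx -171.72$)
$\left(21122 - 18796\right) + I = \left(21122 - 18796\right) - \frac{4980}{29} = 2326 - \frac{4980}{29} = \frac{62474}{29}$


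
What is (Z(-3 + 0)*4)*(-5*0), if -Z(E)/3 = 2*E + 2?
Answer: 0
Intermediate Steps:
Z(E) = -6 - 6*E (Z(E) = -3*(2*E + 2) = -3*(2 + 2*E) = -6 - 6*E)
(Z(-3 + 0)*4)*(-5*0) = ((-6 - 6*(-3 + 0))*4)*(-5*0) = ((-6 - 6*(-3))*4)*0 = ((-6 + 18)*4)*0 = (12*4)*0 = 48*0 = 0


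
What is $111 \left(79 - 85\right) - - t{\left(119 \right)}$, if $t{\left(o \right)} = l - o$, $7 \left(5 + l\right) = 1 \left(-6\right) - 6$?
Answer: $- \frac{5542}{7} \approx -791.71$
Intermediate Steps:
$l = - \frac{47}{7}$ ($l = -5 + \frac{1 \left(-6\right) - 6}{7} = -5 + \frac{-6 - 6}{7} = -5 + \frac{1}{7} \left(-12\right) = -5 - \frac{12}{7} = - \frac{47}{7} \approx -6.7143$)
$t{\left(o \right)} = - \frac{47}{7} - o$
$111 \left(79 - 85\right) - - t{\left(119 \right)} = 111 \left(79 - 85\right) - - (- \frac{47}{7} - 119) = 111 \left(-6\right) - - (- \frac{47}{7} - 119) = -666 - \left(-1\right) \left(- \frac{880}{7}\right) = -666 - \frac{880}{7} = - \frac{5542}{7}$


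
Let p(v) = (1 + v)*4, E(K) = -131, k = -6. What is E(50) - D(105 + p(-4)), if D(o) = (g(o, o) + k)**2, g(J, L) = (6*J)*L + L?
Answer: -2702024492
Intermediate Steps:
g(J, L) = L + 6*J*L (g(J, L) = 6*J*L + L = L + 6*J*L)
p(v) = 4 + 4*v
D(o) = (-6 + o*(1 + 6*o))**2 (D(o) = (o*(1 + 6*o) - 6)**2 = (-6 + o*(1 + 6*o))**2)
E(50) - D(105 + p(-4)) = -131 - (-6 + (105 + (4 + 4*(-4)))*(1 + 6*(105 + (4 + 4*(-4)))))**2 = -131 - (-6 + (105 + (4 - 16))*(1 + 6*(105 + (4 - 16))))**2 = -131 - (-6 + (105 - 12)*(1 + 6*(105 - 12)))**2 = -131 - (-6 + 93*(1 + 6*93))**2 = -131 - (-6 + 93*(1 + 558))**2 = -131 - (-6 + 93*559)**2 = -131 - (-6 + 51987)**2 = -131 - 1*51981**2 = -131 - 1*2702024361 = -131 - 2702024361 = -2702024492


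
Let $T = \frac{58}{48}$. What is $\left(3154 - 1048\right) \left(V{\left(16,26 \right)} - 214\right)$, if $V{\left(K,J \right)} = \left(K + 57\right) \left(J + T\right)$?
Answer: $\frac{14929083}{4} \approx 3.7323 \cdot 10^{6}$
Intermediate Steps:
$T = \frac{29}{24}$ ($T = 58 \cdot \frac{1}{48} = \frac{29}{24} \approx 1.2083$)
$V{\left(K,J \right)} = \left(57 + K\right) \left(\frac{29}{24} + J\right)$ ($V{\left(K,J \right)} = \left(K + 57\right) \left(J + \frac{29}{24}\right) = \left(57 + K\right) \left(\frac{29}{24} + J\right)$)
$\left(3154 - 1048\right) \left(V{\left(16,26 \right)} - 214\right) = \left(3154 - 1048\right) \left(\left(\frac{551}{8} + 57 \cdot 26 + \frac{29}{24} \cdot 16 + 26 \cdot 16\right) - 214\right) = 2106 \left(\left(\frac{551}{8} + 1482 + \frac{58}{3} + 416\right) - 214\right) = 2106 \left(\frac{47669}{24} - 214\right) = 2106 \cdot \frac{42533}{24} = \frac{14929083}{4}$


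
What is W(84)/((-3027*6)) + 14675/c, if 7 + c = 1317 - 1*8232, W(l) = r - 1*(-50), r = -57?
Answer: -66619724/31429341 ≈ -2.1197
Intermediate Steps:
W(l) = -7 (W(l) = -57 - 1*(-50) = -57 + 50 = -7)
c = -6922 (c = -7 + (1317 - 1*8232) = -7 + (1317 - 8232) = -7 - 6915 = -6922)
W(84)/((-3027*6)) + 14675/c = -7/((-3027*6)) + 14675/(-6922) = -7/(-18162) + 14675*(-1/6922) = -7*(-1/18162) - 14675/6922 = 7/18162 - 14675/6922 = -66619724/31429341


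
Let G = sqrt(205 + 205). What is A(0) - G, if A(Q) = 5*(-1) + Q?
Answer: -5 - sqrt(410) ≈ -25.248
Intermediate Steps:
A(Q) = -5 + Q
G = sqrt(410) ≈ 20.248
A(0) - G = (-5 + 0) - sqrt(410) = -5 - sqrt(410)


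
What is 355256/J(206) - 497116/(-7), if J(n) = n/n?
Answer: 2983908/7 ≈ 4.2627e+5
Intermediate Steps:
J(n) = 1
355256/J(206) - 497116/(-7) = 355256/1 - 497116/(-7) = 355256*1 - 497116*(-1/7) = 355256 + 497116/7 = 2983908/7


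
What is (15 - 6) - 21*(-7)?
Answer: 156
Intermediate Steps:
(15 - 6) - 21*(-7) = 9 + 147 = 156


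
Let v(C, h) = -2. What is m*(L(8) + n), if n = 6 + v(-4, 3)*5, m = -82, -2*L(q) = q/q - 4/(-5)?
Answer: 2009/5 ≈ 401.80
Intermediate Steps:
L(q) = -9/10 (L(q) = -(q/q - 4/(-5))/2 = -(1 - 4*(-⅕))/2 = -(1 + ⅘)/2 = -½*9/5 = -9/10)
n = -4 (n = 6 - 2*5 = 6 - 10 = -4)
m*(L(8) + n) = -82*(-9/10 - 4) = -82*(-49/10) = 2009/5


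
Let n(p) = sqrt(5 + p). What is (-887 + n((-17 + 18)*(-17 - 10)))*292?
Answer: -259004 + 292*I*sqrt(22) ≈ -2.59e+5 + 1369.6*I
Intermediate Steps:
(-887 + n((-17 + 18)*(-17 - 10)))*292 = (-887 + sqrt(5 + (-17 + 18)*(-17 - 10)))*292 = (-887 + sqrt(5 + 1*(-27)))*292 = (-887 + sqrt(5 - 27))*292 = (-887 + sqrt(-22))*292 = (-887 + I*sqrt(22))*292 = -259004 + 292*I*sqrt(22)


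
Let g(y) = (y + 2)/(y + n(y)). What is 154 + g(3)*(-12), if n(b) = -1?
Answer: 124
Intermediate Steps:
g(y) = (2 + y)/(-1 + y) (g(y) = (y + 2)/(y - 1) = (2 + y)/(-1 + y))
154 + g(3)*(-12) = 154 + ((2 + 3)/(-1 + 3))*(-12) = 154 + (5/2)*(-12) = 154 - 30 = 124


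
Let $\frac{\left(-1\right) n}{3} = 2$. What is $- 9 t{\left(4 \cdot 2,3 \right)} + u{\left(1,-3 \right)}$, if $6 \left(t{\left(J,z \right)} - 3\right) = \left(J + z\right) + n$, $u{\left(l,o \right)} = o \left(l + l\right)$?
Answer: $- \frac{81}{2} \approx -40.5$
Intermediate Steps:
$n = -6$ ($n = \left(-3\right) 2 = -6$)
$u{\left(l,o \right)} = 2 l o$ ($u{\left(l,o \right)} = o 2 l = 2 l o$)
$t{\left(J,z \right)} = 2 + \frac{J}{6} + \frac{z}{6}$ ($t{\left(J,z \right)} = 3 + \frac{\left(J + z\right) - 6}{6} = 3 + \frac{-6 + J + z}{6} = 3 + \left(-1 + \frac{J}{6} + \frac{z}{6}\right) = 2 + \frac{J}{6} + \frac{z}{6}$)
$- 9 t{\left(4 \cdot 2,3 \right)} + u{\left(1,-3 \right)} = - 9 \left(2 + \frac{4 \cdot 2}{6} + \frac{1}{6} \cdot 3\right) + 2 \cdot 1 \left(-3\right) = - 9 \left(2 + \frac{1}{6} \cdot 8 + \frac{1}{2}\right) - 6 = - 9 \left(2 + \frac{4}{3} + \frac{1}{2}\right) - 6 = \left(-9\right) \frac{23}{6} - 6 = - \frac{69}{2} - 6 = - \frac{81}{2}$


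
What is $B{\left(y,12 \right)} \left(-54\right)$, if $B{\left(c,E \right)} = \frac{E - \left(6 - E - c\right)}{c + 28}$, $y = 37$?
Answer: $- \frac{594}{13} \approx -45.692$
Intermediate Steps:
$B{\left(c,E \right)} = \frac{-6 + c + 2 E}{28 + c}$ ($B{\left(c,E \right)} = \frac{E - \left(6 - E - c\right)}{28 + c} = \frac{E + \left(-6 + E + c\right)}{28 + c} = \frac{-6 + c + 2 E}{28 + c}$)
$B{\left(y,12 \right)} \left(-54\right) = \frac{-6 + 37 + 2 \cdot 12}{28 + 37} \left(-54\right) = \frac{-6 + 37 + 24}{65} \left(-54\right) = \frac{1}{65} \cdot 55 \left(-54\right) = \frac{11}{13} \left(-54\right) = - \frac{594}{13}$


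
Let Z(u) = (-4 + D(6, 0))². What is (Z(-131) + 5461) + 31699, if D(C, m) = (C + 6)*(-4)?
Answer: 39864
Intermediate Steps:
D(C, m) = -24 - 4*C (D(C, m) = (6 + C)*(-4) = -24 - 4*C)
Z(u) = 2704 (Z(u) = (-4 + (-24 - 4*6))² = (-4 + (-24 - 24))² = (-4 - 48)² = (-52)² = 2704)
(Z(-131) + 5461) + 31699 = (2704 + 5461) + 31699 = 8165 + 31699 = 39864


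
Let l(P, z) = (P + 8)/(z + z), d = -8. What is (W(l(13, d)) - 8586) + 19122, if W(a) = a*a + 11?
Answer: 2700473/256 ≈ 10549.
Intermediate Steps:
l(P, z) = (8 + P)/(2*z) (l(P, z) = (8 + P)/((2*z)) = (8 + P)*(1/(2*z)) = (8 + P)/(2*z))
W(a) = 11 + a² (W(a) = a² + 11 = 11 + a²)
(W(l(13, d)) - 8586) + 19122 = ((11 + ((½)*(8 + 13)/(-8))²) - 8586) + 19122 = ((11 + ((½)*(-⅛)*21)²) - 8586) + 19122 = ((11 + (-21/16)²) - 8586) + 19122 = ((11 + 441/256) - 8586) + 19122 = (3257/256 - 8586) + 19122 = -2194759/256 + 19122 = 2700473/256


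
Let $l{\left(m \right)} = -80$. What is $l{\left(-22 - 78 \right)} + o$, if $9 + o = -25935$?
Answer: $-26024$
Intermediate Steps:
$o = -25944$ ($o = -9 - 25935 = -25944$)
$l{\left(-22 - 78 \right)} + o = -80 - 25944 = -26024$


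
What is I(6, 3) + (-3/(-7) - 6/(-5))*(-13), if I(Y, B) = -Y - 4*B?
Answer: -1371/35 ≈ -39.171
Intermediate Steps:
I(6, 3) + (-3/(-7) - 6/(-5))*(-13) = (-1*6 - 4*3) + (-3/(-7) - 6/(-5))*(-13) = (-6 - 12) + (-3*(-⅐) - 6*(-⅕))*(-13) = -18 + (3/7 + 6/5)*(-13) = -18 + (57/35)*(-13) = -18 - 741/35 = -1371/35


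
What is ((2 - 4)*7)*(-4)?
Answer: 56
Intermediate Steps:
((2 - 4)*7)*(-4) = -2*7*(-4) = -14*(-4) = 56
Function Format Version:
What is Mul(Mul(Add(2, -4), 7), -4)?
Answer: 56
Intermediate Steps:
Mul(Mul(Add(2, -4), 7), -4) = Mul(Mul(-2, 7), -4) = Mul(-14, -4) = 56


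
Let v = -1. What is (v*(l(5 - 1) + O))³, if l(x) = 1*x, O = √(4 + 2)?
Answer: -(4 + √6)³ ≈ -268.27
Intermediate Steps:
O = √6 ≈ 2.4495
l(x) = x
(v*(l(5 - 1) + O))³ = (-((5 - 1) + √6))³ = (-(4 + √6))³ = (-4 - √6)³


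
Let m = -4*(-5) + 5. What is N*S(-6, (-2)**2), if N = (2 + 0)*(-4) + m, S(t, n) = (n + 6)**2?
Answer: 1700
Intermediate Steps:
S(t, n) = (6 + n)**2
m = 25 (m = 20 + 5 = 25)
N = 17 (N = (2 + 0)*(-4) + 25 = 2*(-4) + 25 = -8 + 25 = 17)
N*S(-6, (-2)**2) = 17*(6 + (-2)**2)**2 = 17*(6 + 4)**2 = 17*10**2 = 17*100 = 1700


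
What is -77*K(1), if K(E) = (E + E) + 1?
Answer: -231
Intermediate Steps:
K(E) = 1 + 2*E (K(E) = 2*E + 1 = 1 + 2*E)
-77*K(1) = -77*(1 + 2*1) = -77*(1 + 2) = -77*3 = -231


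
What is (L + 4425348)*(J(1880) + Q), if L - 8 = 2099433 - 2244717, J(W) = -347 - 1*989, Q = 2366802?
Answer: 10124364793552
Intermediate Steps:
J(W) = -1336 (J(W) = -347 - 989 = -1336)
L = -145276 (L = 8 + (2099433 - 2244717) = 8 - 145284 = -145276)
(L + 4425348)*(J(1880) + Q) = (-145276 + 4425348)*(-1336 + 2366802) = 4280072*2365466 = 10124364793552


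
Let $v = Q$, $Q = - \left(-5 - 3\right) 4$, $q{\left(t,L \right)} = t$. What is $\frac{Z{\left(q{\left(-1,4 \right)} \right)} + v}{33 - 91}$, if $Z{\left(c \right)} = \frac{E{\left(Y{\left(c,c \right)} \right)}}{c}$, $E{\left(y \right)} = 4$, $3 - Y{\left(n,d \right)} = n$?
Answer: $- \frac{14}{29} \approx -0.48276$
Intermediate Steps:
$Y{\left(n,d \right)} = 3 - n$
$Q = 32$ ($Q = - \left(-8\right) 4 = \left(-1\right) \left(-32\right) = 32$)
$v = 32$
$Z{\left(c \right)} = \frac{4}{c}$
$\frac{Z{\left(q{\left(-1,4 \right)} \right)} + v}{33 - 91} = \frac{\frac{4}{-1} + 32}{33 - 91} = \frac{4 \left(-1\right) + 32}{-58} = - \frac{-4 + 32}{58} = \left(- \frac{1}{58}\right) 28 = - \frac{14}{29}$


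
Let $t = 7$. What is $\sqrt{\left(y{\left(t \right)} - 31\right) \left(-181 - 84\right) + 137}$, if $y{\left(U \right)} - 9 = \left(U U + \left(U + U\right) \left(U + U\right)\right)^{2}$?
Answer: $i \sqrt{15900658} \approx 3987.6 i$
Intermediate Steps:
$y{\left(U \right)} = 9 + 25 U^{4}$ ($y{\left(U \right)} = 9 + \left(U U + \left(U + U\right) \left(U + U\right)\right)^{2} = 9 + \left(U^{2} + 2 U 2 U\right)^{2} = 9 + \left(U^{2} + 4 U^{2}\right)^{2} = 9 + \left(5 U^{2}\right)^{2} = 9 + 25 U^{4}$)
$\sqrt{\left(y{\left(t \right)} - 31\right) \left(-181 - 84\right) + 137} = \sqrt{\left(\left(9 + 25 \cdot 7^{4}\right) - 31\right) \left(-181 - 84\right) + 137} = \sqrt{\left(\left(9 + 25 \cdot 2401\right) - 31\right) \left(-265\right) + 137} = \sqrt{\left(\left(9 + 60025\right) - 31\right) \left(-265\right) + 137} = \sqrt{\left(60034 - 31\right) \left(-265\right) + 137} = \sqrt{60003 \left(-265\right) + 137} = \sqrt{-15900795 + 137} = \sqrt{-15900658} = i \sqrt{15900658}$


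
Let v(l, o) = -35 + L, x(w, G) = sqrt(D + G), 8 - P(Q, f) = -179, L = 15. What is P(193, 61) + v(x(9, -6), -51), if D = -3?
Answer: 167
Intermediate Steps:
P(Q, f) = 187 (P(Q, f) = 8 - 1*(-179) = 8 + 179 = 187)
x(w, G) = sqrt(-3 + G)
v(l, o) = -20 (v(l, o) = -35 + 15 = -20)
P(193, 61) + v(x(9, -6), -51) = 187 - 20 = 167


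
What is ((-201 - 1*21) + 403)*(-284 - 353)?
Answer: -115297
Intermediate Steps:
((-201 - 1*21) + 403)*(-284 - 353) = ((-201 - 21) + 403)*(-637) = (-222 + 403)*(-637) = 181*(-637) = -115297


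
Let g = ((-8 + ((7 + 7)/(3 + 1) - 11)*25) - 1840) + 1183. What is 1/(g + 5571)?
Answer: 2/9437 ≈ 0.00021193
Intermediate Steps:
g = -1705/2 (g = ((-8 + (14/4 - 11)*25) - 1840) + 1183 = ((-8 + (14*(¼) - 11)*25) - 1840) + 1183 = ((-8 + (7/2 - 11)*25) - 1840) + 1183 = ((-8 - 15/2*25) - 1840) + 1183 = ((-8 - 375/2) - 1840) + 1183 = (-391/2 - 1840) + 1183 = -4071/2 + 1183 = -1705/2 ≈ -852.50)
1/(g + 5571) = 1/(-1705/2 + 5571) = 1/(9437/2) = 2/9437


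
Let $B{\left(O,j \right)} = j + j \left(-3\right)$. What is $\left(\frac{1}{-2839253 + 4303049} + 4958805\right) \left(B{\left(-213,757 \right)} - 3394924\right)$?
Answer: $- \frac{1369647384807160671}{81322} \approx -1.6842 \cdot 10^{13}$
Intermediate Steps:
$B{\left(O,j \right)} = - 2 j$ ($B{\left(O,j \right)} = j - 3 j = - 2 j$)
$\left(\frac{1}{-2839253 + 4303049} + 4958805\right) \left(B{\left(-213,757 \right)} - 3394924\right) = \left(\frac{1}{-2839253 + 4303049} + 4958805\right) \left(\left(-2\right) 757 - 3394924\right) = \left(\frac{1}{1463796} + 4958805\right) \left(-1514 - 3394924\right) = \left(\frac{1}{1463796} + 4958805\right) \left(-3396438\right) = \frac{7258678923781}{1463796} \left(-3396438\right) = - \frac{1369647384807160671}{81322}$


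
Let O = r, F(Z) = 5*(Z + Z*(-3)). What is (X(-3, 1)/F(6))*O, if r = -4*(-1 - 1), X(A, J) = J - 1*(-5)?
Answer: -4/5 ≈ -0.80000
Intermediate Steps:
X(A, J) = 5 + J (X(A, J) = J + 5 = 5 + J)
F(Z) = -10*Z (F(Z) = 5*(Z - 3*Z) = 5*(-2*Z) = -10*Z)
r = 8 (r = -4*(-2) = 8)
O = 8
(X(-3, 1)/F(6))*O = ((5 + 1)/((-10*6)))*8 = (6/(-60))*8 = -1/60*6*8 = -1/10*8 = -4/5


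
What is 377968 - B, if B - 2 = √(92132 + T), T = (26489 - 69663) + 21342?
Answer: 377966 - 10*√703 ≈ 3.7770e+5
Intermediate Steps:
T = -21832 (T = -43174 + 21342 = -21832)
B = 2 + 10*√703 (B = 2 + √(92132 - 21832) = 2 + √70300 = 2 + 10*√703 ≈ 267.14)
377968 - B = 377968 - (2 + 10*√703) = 377968 + (-2 - 10*√703) = 377966 - 10*√703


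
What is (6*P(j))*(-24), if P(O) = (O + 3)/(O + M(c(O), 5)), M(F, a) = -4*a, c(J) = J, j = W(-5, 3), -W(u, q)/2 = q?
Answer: -216/13 ≈ -16.615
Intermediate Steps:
W(u, q) = -2*q
j = -6 (j = -2*3 = -6)
P(O) = (3 + O)/(-20 + O) (P(O) = (O + 3)/(O - 4*5) = (3 + O)/(O - 20) = (3 + O)/(-20 + O))
(6*P(j))*(-24) = (6*((3 - 6)/(-20 - 6)))*(-24) = (6*(-3/(-26)))*(-24) = (6*(-1/26*(-3)))*(-24) = (6*(3/26))*(-24) = (9/13)*(-24) = -216/13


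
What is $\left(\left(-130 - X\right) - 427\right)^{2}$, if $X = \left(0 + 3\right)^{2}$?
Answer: $320356$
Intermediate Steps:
$X = 9$ ($X = 3^{2} = 9$)
$\left(\left(-130 - X\right) - 427\right)^{2} = \left(\left(-130 - 9\right) - 427\right)^{2} = \left(-139 - 427\right)^{2} = \left(-566\right)^{2} = 320356$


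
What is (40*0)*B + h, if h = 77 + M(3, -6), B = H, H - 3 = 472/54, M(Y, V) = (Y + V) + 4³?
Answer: 138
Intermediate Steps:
M(Y, V) = 64 + V + Y (M(Y, V) = (V + Y) + 64 = 64 + V + Y)
H = 317/27 (H = 3 + 472/54 = 3 + 472*(1/54) = 3 + 236/27 = 317/27 ≈ 11.741)
B = 317/27 ≈ 11.741
h = 138 (h = 77 + (64 - 6 + 3) = 77 + 61 = 138)
(40*0)*B + h = (40*0)*(317/27) + 138 = 0*(317/27) + 138 = 0 + 138 = 138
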